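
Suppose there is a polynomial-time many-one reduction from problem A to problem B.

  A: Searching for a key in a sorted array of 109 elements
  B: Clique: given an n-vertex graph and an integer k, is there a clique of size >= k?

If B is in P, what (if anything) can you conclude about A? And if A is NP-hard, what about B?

A poly-time reduction A <=_p B means any A-instance can be transformed to a B-instance in poly time.
If B is in P: compose the reduction with B's poly-time algorithm to solve A in poly time, so A is in P.
If A is NP-hard: every NP problem reduces to A, which reduces to B; composing reductions, every NP problem reduces to B, so B is NP-hard.
(Here in fact A is P and B is NP-complete.)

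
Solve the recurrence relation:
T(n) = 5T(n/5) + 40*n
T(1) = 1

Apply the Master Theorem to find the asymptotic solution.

a=5, b=5, f(n)=40*n. log_5(5) = 1. Case 2: T(n) = O(n log n).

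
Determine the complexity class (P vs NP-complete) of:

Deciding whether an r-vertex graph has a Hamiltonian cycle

This problem is NP-complete: one of Karp's 21 NP-complete problems.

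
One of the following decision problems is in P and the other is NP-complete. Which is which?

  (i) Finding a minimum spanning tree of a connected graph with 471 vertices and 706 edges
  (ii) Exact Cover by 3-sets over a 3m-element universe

(i) is P: Kruskal's / Prim's algorithms run in polynomial time.
(ii) is NP-complete: one of Karp's 21 NP-complete problems.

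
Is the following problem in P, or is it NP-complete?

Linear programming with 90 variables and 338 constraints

This problem is in P: the ellipsoid and interior-point methods run in polynomial time.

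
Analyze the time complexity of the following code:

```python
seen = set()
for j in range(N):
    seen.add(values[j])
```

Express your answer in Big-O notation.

Time complexity: O(n).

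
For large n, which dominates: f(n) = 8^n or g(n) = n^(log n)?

f(n) = 8^n grows faster: take logs: log(n^(log n)) = (log n)^2, log(8^n) = n log 8; n dominates (log n)^2.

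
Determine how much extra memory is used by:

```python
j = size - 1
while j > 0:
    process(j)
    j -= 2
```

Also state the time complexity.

Space complexity: O(1).
Only a constant amount of auxiliary storage is used; nothing grows with n.
Time complexity: O(n).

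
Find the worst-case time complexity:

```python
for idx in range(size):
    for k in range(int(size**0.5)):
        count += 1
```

Time complexity: O(n * sqrt(n)).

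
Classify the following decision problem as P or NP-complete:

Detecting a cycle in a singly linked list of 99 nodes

This problem is in P: Floyd's tortoise-and-hare runs in O(n) time, O(1) space.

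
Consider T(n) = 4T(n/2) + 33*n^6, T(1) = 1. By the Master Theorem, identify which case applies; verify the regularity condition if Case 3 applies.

a=4, b=2, f(n)=33*n^6.
log_2(4) = 2 < 6.
f(n) = Omega(n^(2+epsilon)) for some epsilon > 0, so Case 3 is the candidate.
Regularity: a*f(n/b) = 4*33*(n/2)^6 = (4/64)*33*n^6 <= c*f(n) with c = 4/64 < 1. Satisfied.
Case 3: T(n) = Theta(n^6).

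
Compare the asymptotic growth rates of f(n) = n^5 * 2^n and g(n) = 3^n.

g(n) = 3^n grows faster: 3^n / (n^5 2^n) = (3/2)^n / n^5 -> infinity since 3/2 > 1.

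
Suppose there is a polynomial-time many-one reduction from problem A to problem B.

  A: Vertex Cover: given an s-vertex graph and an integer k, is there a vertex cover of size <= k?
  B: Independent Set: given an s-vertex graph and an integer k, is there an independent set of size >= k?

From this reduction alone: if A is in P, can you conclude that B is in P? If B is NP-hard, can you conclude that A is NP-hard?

A poly-time reduction A <=_p B transfers tractability DOWN (B easy => A easy) and hardness UP (A hard => B hard), not the reverse.
From A in P, the reduction alone does NOT give B in P: any problem in P trivially reduces to SAT, yet SAT is not known to be in P.
From B NP-hard, the reduction alone does NOT give A NP-hard: again, easy problems reduce to hard ones.
(Here in fact A is NP-complete and B is NP-complete.)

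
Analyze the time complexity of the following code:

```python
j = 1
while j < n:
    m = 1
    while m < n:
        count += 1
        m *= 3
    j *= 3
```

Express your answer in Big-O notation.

Time complexity: O(log^2 n).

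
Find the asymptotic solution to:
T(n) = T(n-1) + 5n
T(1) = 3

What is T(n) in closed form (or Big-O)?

Unrolling: T(n) = 3 + 5*(2 + 3 + ... + n) = 3 + 5*(n(n+1)/2 - 1) = O(n^2).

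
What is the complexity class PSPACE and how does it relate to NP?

PSPACE is the class of problems solvable with polynomial space. NP is a subset of PSPACE (a poly-space machine can enumerate all certificates). PSPACE-complete problems include QBF (quantified Boolean formulas) and generalized games. It is unknown whether NP = PSPACE.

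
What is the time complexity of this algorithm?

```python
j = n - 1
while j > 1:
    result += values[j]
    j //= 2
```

Time complexity: O(log n).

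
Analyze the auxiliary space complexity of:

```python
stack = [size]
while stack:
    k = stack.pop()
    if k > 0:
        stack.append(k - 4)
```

Space complexity: O(1).
Only a constant amount of auxiliary storage is used; nothing grows with n.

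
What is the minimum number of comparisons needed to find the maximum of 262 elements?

Finding the maximum requires 261 comparisons. Each comparison eliminates exactly one candidate. With 262 candidates, we need 261 eliminations.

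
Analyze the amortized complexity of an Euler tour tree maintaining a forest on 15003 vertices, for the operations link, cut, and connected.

An Euler tour tree stores each tree's Euler tour as a balanced BST keyed by tour position. On 15003 vertices: link concatenates two tours via O(1) splits/joins of size <= 2*15003 (O(log n)); cut splits the tour at the two occurrences of the edge (O(log n)); connected compares BST roots (O(log n) to find the root). All O(log n) amortized.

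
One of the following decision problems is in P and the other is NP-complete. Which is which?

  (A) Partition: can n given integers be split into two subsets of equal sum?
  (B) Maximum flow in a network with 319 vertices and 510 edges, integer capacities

(A) is NP-complete: Subset Sum reduces to it (one of Karp's 21 NP-complete problems).
(B) is P: Edmonds-Karp / push-relabel run in polynomial time.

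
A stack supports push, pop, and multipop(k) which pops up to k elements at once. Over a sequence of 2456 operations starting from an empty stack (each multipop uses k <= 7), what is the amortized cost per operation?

Each element is pushed exactly once and popped at most once (whether by pop or as part of a multipop). So the total number of individual pops over the whole sequence is at most the number of pushes, which is at most 2456. Total work <= 2 * 2456, hence O(1) amortized per operation.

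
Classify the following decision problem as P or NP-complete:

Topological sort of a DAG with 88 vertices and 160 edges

This problem is in P: DFS-based topological sort runs in O(V+E).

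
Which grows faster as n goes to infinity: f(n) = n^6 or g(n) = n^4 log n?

f(n) = n^6 grows faster: n^6 / (n^4 log n) = n^2/log n -> infinity.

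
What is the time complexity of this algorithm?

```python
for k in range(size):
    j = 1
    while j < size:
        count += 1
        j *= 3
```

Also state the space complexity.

Time complexity: O(n log n).
Space complexity: O(1).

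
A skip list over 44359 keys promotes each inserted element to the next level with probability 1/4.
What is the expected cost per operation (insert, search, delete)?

Expected number of levels is O(log_4(44359)) = O(log n). A search visits O(1) expected nodes per level over O(log n) levels. Insert/delete are a search plus O(1) pointer updates per level. Expected O(log n) per operation.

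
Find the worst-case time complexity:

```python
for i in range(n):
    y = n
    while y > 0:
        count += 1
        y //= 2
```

Time complexity: O(n log n).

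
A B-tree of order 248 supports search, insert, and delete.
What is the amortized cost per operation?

B-tree of order 248 has height O(log_248 n). Each operation traverses the tree height. Splits during insert and merges during delete are O(1) each and occur at most once per level. Total cost per operation: O(log_248 n).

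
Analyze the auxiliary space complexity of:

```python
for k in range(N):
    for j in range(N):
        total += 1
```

Space complexity: O(1).
Only a constant amount of auxiliary storage is used; nothing grows with n.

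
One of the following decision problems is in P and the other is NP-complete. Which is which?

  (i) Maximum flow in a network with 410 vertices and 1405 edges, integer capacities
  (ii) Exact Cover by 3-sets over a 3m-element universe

(i) is P: Edmonds-Karp / push-relabel run in polynomial time.
(ii) is NP-complete: one of Karp's 21 NP-complete problems.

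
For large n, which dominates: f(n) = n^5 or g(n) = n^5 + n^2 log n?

f(n) = n^5 and g(n) = n^5 + n^2 log n are Theta of each other: the lower-order n^2 log n term is o(n^5); both are Theta(n^5).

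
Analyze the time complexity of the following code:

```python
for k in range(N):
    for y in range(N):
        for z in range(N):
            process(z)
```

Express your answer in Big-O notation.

Time complexity: O(n^3).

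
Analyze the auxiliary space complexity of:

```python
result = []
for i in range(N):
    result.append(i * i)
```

Space complexity: O(n).
Auxiliary storage grows linearly with the input size n in the worst case.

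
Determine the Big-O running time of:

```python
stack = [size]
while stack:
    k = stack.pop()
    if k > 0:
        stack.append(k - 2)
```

Time complexity: O(n).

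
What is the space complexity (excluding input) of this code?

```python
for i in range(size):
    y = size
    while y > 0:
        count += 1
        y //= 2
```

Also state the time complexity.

Space complexity: O(1).
Only a constant amount of auxiliary storage is used; nothing grows with n.
Time complexity: O(n log n).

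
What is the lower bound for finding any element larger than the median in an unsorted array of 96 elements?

To find an element larger than the median of 96 elements, we must see Omega(n) elements. Without seeing enough elements, an adversary can make any unseen element the median.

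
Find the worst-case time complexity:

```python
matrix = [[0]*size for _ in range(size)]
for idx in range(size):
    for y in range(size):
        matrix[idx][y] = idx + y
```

Time complexity: O(n^2).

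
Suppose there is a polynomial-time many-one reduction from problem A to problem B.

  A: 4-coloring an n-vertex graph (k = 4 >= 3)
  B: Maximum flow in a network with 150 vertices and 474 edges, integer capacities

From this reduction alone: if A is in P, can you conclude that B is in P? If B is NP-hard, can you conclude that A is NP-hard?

A poly-time reduction A <=_p B transfers tractability DOWN (B easy => A easy) and hardness UP (A hard => B hard), not the reverse.
From A in P, the reduction alone does NOT give B in P: any problem in P trivially reduces to SAT, yet SAT is not known to be in P.
From B NP-hard, the reduction alone does NOT give A NP-hard: again, easy problems reduce to hard ones.
(Here in fact A is NP-complete and B is in P, so no such reduction is known -- its existence would imply P = NP; the analysis concerns only what the assumed reduction would or would not let you conclude.)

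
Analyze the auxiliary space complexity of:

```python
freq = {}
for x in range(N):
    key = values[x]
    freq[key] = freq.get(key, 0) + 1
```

Space complexity: O(n).
Auxiliary storage grows linearly with the input size n in the worst case.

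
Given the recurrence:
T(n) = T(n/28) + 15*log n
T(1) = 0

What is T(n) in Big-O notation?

Each of the log_28(n) levels adds O(log n). T(n) = O(log^2 n).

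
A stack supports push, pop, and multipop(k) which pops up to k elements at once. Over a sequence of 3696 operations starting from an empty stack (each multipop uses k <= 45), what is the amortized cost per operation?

Each element is pushed exactly once and popped at most once (whether by pop or as part of a multipop). So the total number of individual pops over the whole sequence is at most the number of pushes, which is at most 3696. Total work <= 2 * 3696, hence O(1) amortized per operation.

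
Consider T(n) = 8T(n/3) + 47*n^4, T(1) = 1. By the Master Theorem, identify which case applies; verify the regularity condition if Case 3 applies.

a=8, b=3, f(n)=47*n^4.
log_3(8) = 1.893 < 4.
f(n) = Omega(n^(1.893+epsilon)) for some epsilon > 0, so Case 3 is the candidate.
Regularity: a*f(n/b) = 8*47*(n/3)^4 = (8/81)*47*n^4 <= c*f(n) with c = 8/81 < 1. Satisfied.
Case 3: T(n) = Theta(n^4).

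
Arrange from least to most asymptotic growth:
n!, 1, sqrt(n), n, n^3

Ordered by growth rate: 1 < sqrt(n) < n < n^3 < n!.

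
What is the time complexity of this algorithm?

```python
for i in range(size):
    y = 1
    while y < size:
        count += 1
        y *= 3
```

Time complexity: O(n log n).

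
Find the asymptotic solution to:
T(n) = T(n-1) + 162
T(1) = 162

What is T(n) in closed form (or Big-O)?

Unrolling: T(n) = T(n-1) + 162 = T(n-2) + 2*162 = ... = T(1) + (n-1)*162 = 162 + (n-1)*162 = 162n.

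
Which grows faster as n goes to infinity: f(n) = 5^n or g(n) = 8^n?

g(n) = 8^n grows faster: (8/5)^n -> infinity since 8/5 > 1.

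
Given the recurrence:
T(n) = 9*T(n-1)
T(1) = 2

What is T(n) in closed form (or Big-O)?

Each step multiplies by 9. T(n) = T(1)*9^(n-1) = 2*9^(n-1).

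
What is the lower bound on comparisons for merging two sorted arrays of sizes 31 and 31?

Adversary argument: with sizes 31 and 31 (differing by at most 1), interleave the two arrays so that every consecutive pair in the output comes from different inputs. Then each of the 61 adjacent output pairs must be directly compared, or the algorithm cannot determine their relative order. So 61 comparisons are necessary; standard merge achieves this.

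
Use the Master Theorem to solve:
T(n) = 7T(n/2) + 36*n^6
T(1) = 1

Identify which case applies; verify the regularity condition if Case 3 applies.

a=7, b=2, f(n)=36*n^6.
log_2(7) = 2.807 < 6.
f(n) = Omega(n^(2.807+epsilon)) for some epsilon > 0, so Case 3 is the candidate.
Regularity: a*f(n/b) = 7*36*(n/2)^6 = (7/64)*36*n^6 <= c*f(n) with c = 7/64 < 1. Satisfied.
Case 3: T(n) = Theta(n^6).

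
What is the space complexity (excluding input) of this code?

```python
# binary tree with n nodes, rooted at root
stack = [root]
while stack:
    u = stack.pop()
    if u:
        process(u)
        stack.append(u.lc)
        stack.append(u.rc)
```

Space complexity: O(n).
Auxiliary storage grows linearly with the input size n in the worst case.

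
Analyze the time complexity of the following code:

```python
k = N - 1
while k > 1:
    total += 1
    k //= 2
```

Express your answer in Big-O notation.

Time complexity: O(log n).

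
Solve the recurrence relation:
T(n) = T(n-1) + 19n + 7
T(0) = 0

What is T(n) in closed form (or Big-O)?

Dominant term in sum is 19*sum(i, i=1..n) = 19*n*(n+1)/2 = O(n^2).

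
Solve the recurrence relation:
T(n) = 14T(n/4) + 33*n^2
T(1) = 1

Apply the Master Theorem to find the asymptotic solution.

a=14, b=4, f(n)=33*n^2. log_4(14) = 1.904 < 2. Case 3: T(n) = O(n^2).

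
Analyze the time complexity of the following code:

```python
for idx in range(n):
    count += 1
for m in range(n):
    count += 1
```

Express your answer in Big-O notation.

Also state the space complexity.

Time complexity: O(n).
Space complexity: O(1).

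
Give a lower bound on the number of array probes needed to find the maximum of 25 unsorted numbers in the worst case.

Adversary: any unprobed cell could hold a value larger than everything seen so far. If fewer than 25 cells are probed, the adversary places the max in an unprobed cell. So all 25 cells must be examined; together with 25-1 comparisons this is tight.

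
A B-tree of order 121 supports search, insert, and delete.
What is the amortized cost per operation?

B-tree of order 121 has height O(log_121 n). Each operation traverses the tree height. Splits during insert and merges during delete are O(1) each and occur at most once per level. Total cost per operation: O(log_121 n).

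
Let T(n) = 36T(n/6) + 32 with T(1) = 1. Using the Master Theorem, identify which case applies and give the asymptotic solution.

a=36, b=6, f(n)=32.
log_6(36) = 2 > 0.
Since f(n) = O(n^0) is polynomially smaller than n^2, Case 1 applies.
T(n) = Theta(n^2).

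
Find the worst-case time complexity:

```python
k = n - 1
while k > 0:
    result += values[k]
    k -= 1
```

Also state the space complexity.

Time complexity: O(n).
Space complexity: O(1).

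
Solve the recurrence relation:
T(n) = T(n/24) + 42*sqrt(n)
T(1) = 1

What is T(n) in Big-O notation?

Each level contributes sqrt(n/24^k). Geometric series with ratio 1/sqrt(24) < 1 sums to O(sqrt(n)).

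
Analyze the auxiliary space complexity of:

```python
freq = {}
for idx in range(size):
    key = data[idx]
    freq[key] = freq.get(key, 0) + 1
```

Space complexity: O(n).
Auxiliary storage grows linearly with the input size n in the worst case.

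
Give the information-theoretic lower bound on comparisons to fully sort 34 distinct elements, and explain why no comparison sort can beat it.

A comparison sort is a binary decision tree whose leaves are the 34! = 295232799039604140847618609643520000000 possible output permutations. A binary tree with L leaves has height >= ceil(log_2(L)). So any comparison sort needs >= ceil(log_2(34!)) = 128 comparisons in the worst case.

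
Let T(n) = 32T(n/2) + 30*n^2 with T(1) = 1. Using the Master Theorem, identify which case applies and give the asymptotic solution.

a=32, b=2, f(n)=30*n^2.
log_2(32) = 5 > 2.
Since f(n) = O(n^2) is polynomially smaller than n^5, Case 1 applies.
T(n) = Theta(n^5).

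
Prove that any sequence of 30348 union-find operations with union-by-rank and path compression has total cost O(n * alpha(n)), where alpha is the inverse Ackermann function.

Using Tarjan's analysis with rank-based potential function. Union-by-rank keeps tree height O(log n). Path compression flattens paths during find. For n = 30348 operations, total cost is O(n * alpha(n)), effectively O(n) since alpha grows incredibly slowly.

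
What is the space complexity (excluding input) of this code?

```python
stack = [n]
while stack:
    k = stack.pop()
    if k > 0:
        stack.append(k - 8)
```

Space complexity: O(1).
Only a constant amount of auxiliary storage is used; nothing grows with n.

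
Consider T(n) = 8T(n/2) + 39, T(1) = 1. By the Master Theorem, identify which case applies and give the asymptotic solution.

a=8, b=2, f(n)=39.
log_2(8) = 3 > 0.
Since f(n) = O(n^0) is polynomially smaller than n^3, Case 1 applies.
T(n) = Theta(n^3).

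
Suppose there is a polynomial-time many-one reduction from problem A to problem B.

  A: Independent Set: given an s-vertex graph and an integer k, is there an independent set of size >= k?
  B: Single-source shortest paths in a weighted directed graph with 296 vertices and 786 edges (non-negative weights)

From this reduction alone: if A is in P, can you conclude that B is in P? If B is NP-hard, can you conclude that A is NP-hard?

A poly-time reduction A <=_p B transfers tractability DOWN (B easy => A easy) and hardness UP (A hard => B hard), not the reverse.
From A in P, the reduction alone does NOT give B in P: any problem in P trivially reduces to SAT, yet SAT is not known to be in P.
From B NP-hard, the reduction alone does NOT give A NP-hard: again, easy problems reduce to hard ones.
(Here in fact A is NP-complete and B is in P, so no such reduction is known -- its existence would imply P = NP; the analysis concerns only what the assumed reduction would or would not let you conclude.)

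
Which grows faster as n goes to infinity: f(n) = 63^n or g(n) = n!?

g(n) = n! grows faster: n!/63^n -> infinity by Stirling.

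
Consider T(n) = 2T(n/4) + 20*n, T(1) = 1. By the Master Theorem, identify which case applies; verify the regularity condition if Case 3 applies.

a=2, b=4, f(n)=20*n.
log_4(2) = 0.5 < 1.
f(n) = Omega(n^(0.5+epsilon)) for some epsilon > 0, so Case 3 is the candidate.
Regularity: a*f(n/b) = 2*20*(n/4)^1 = (2/4)*20*n^1 <= c*f(n) with c = 2/4 < 1. Satisfied.
Case 3: T(n) = Theta(n).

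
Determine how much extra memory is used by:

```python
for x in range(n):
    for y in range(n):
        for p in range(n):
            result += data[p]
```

Space complexity: O(1).
Only a constant amount of auxiliary storage is used; nothing grows with n.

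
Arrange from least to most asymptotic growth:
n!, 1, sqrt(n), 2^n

Ordered by growth rate: 1 < sqrt(n) < 2^n < n!.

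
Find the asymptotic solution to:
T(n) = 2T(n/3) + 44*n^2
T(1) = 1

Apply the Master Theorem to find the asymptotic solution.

a=2, b=3, f(n)=44*n^2. log_3(2) = 0.6309 < 2. Case 3: T(n) = O(n^2).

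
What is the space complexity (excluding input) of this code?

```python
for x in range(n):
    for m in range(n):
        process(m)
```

Space complexity: O(1).
Only a constant amount of auxiliary storage is used; nothing grows with n.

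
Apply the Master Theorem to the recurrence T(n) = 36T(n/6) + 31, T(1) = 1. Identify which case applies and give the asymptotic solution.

a=36, b=6, f(n)=31.
log_6(36) = 2 > 0.
Since f(n) = O(n^0) is polynomially smaller than n^2, Case 1 applies.
T(n) = Theta(n^2).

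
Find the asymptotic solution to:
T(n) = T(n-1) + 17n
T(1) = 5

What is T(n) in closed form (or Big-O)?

Unrolling: T(n) = 5 + 17*(2 + 3 + ... + n) = 5 + 17*(n(n+1)/2 - 1) = O(n^2).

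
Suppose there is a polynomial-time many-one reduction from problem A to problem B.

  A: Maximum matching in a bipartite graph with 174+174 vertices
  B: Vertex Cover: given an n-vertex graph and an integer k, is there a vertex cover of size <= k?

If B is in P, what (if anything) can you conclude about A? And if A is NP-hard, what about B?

A poly-time reduction A <=_p B means any A-instance can be transformed to a B-instance in poly time.
If B is in P: compose the reduction with B's poly-time algorithm to solve A in poly time, so A is in P.
If A is NP-hard: every NP problem reduces to A, which reduces to B; composing reductions, every NP problem reduces to B, so B is NP-hard.
(Here in fact A is P and B is NP-complete.)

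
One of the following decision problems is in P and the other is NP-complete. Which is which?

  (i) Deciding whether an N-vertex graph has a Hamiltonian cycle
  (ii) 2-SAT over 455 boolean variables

(i) is NP-complete: one of Karp's 21 NP-complete problems.
(ii) is P: 2-SAT is solvable in linear time via implication-graph SCCs.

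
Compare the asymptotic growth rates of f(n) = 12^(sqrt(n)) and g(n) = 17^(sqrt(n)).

g(n) = 17^(sqrt(n)) grows faster: ratio is (17/12)^(sqrt(n)) -> infinity since 17/12 > 1.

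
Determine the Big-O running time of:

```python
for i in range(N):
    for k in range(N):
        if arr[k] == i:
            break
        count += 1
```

Time complexity: O(n^2).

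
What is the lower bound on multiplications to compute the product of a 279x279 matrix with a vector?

A 279x279 matrix-vector product has 279 inner products of length 279. Output depends on all 279^2 = 77841 matrix entries. At least 77841 multiplications needed.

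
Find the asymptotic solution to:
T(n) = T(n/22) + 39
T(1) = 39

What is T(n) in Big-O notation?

Each step divides n by 22 and adds 39. After log_22(n) steps, T(n) = O(log n).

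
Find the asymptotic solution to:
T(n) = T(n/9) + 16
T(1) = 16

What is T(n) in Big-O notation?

Each step divides n by 9 and adds 16. After log_9(n) steps, T(n) = O(log n).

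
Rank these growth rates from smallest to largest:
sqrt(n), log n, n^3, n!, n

Ordered by growth rate: log n < sqrt(n) < n < n^3 < n!.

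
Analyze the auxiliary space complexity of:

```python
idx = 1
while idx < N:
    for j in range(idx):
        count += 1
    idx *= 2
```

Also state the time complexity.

Space complexity: O(1).
Only a constant amount of auxiliary storage is used; nothing grows with n.
Time complexity: O(n).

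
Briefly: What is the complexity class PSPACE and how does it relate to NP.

PSPACE is the class of problems solvable with polynomial space. NP is a subset of PSPACE (a poly-space machine can enumerate all certificates). PSPACE-complete problems include QBF (quantified Boolean formulas) and generalized games. It is unknown whether NP = PSPACE.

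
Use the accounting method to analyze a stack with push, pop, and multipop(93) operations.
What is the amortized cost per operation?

Assign 2 credits per push (1 for the push, 1 saved for a future pop). Each pop or element popped by multipop(93) uses 1 saved credit. Total credits never go negative, so amortized cost is O(1).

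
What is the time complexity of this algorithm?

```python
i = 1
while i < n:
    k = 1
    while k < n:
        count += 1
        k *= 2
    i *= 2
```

Time complexity: O(log^2 n).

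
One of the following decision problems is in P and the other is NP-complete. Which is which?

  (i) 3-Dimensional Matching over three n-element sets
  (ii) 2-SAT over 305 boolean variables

(i) is NP-complete: one of Karp's 21 NP-complete problems.
(ii) is P: 2-SAT is solvable in linear time via implication-graph SCCs.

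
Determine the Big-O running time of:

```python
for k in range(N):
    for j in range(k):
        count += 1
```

Time complexity: O(n^2).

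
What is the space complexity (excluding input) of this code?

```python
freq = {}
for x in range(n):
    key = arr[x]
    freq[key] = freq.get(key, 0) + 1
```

Space complexity: O(n).
Auxiliary storage grows linearly with the input size n in the worst case.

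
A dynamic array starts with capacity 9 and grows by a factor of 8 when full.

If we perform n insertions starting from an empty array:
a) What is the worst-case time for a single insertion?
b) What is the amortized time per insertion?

(a) Worst-case single insertion: O(n) -- when the array is full at capacity c, the resize copies all c elements, and c can be Theta(n).
(b) Resizes happen at sizes 9, 72, 576, ... Total copy cost for n insertions: 9 + 72 + ... = O(n) (geometric series with ratio 1/8). Amortized cost per insertion: O(n)/n = O(1).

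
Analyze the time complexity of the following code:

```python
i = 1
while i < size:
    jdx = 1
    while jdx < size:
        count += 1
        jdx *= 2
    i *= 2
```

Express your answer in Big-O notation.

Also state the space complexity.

Time complexity: O(log^2 n).
Space complexity: O(1).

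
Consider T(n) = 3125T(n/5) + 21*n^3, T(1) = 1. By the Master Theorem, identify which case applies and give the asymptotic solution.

a=3125, b=5, f(n)=21*n^3.
log_5(3125) = 5 > 3.
Since f(n) = O(n^3) is polynomially smaller than n^5, Case 1 applies.
T(n) = Theta(n^5).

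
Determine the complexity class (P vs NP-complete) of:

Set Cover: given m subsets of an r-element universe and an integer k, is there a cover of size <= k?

This problem is NP-complete: one of Karp's 21 NP-complete problems (with k part of the input).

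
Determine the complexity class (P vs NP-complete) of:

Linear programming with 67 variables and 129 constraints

This problem is in P: the ellipsoid and interior-point methods run in polynomial time.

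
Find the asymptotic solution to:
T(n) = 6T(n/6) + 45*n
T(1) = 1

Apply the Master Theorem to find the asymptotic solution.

a=6, b=6, f(n)=45*n. log_6(6) = 1. Case 2: T(n) = O(n log n).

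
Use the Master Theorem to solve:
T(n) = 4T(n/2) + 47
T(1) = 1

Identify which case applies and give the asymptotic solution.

a=4, b=2, f(n)=47.
log_2(4) = 2 > 0.
Since f(n) = O(n^0) is polynomially smaller than n^2, Case 1 applies.
T(n) = Theta(n^2).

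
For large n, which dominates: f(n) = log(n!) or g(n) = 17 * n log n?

f(n) = log(n!) and g(n) = 17 * n log n are Theta of each other: Stirling: log(n!) = n log n - n + O(log n) = Theta(n log n); the constant 17 doesn't change the Theta class.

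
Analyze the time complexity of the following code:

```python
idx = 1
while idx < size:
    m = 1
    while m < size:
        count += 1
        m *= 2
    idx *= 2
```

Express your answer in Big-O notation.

Time complexity: O(log^2 n).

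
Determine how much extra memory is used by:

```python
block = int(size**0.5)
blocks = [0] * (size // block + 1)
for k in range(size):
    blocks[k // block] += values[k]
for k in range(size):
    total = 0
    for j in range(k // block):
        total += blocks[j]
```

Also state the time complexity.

Space complexity: O(sqrt(n)).
Storage scales with sqrt(n).
Time complexity: O(n * sqrt(n)).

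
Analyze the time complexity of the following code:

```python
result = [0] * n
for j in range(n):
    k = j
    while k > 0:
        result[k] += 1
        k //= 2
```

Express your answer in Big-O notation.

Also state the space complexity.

Time complexity: O(n log n).
Space complexity: O(n).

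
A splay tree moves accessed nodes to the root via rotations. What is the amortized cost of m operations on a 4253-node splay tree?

Using a potential function Phi = sum of log(size of subtree) for each node, each splay operation has amortized cost O(log n) where n = 4253. Bad individual operations (O(n)) are offset by decreased potential.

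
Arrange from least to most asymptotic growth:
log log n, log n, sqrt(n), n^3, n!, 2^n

Ordered by growth rate: log log n < log n < sqrt(n) < n^3 < 2^n < n!.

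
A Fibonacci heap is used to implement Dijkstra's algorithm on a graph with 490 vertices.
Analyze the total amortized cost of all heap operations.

Dijkstra performs 490 insert, 490 extract-min, and at most E decrease-key operations. With Fibonacci heap: insert O(1) amortized, extract-min O(log n) amortized, decrease-key O(1) amortized. Total with n = 490: O(n * 1 + n * log n + E * 1) = O(n log n + E).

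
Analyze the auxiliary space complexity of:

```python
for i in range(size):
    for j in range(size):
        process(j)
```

Space complexity: O(1).
Only a constant amount of auxiliary storage is used; nothing grows with n.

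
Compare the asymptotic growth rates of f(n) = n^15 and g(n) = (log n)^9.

f(n) = n^15 grows faster: any positive polynomial dominates any polylog.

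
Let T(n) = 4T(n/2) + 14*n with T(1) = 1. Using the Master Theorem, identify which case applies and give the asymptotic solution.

a=4, b=2, f(n)=14*n.
log_2(4) = 2 > 1.
Since f(n) = O(n^1) is polynomially smaller than n^2, Case 1 applies.
T(n) = Theta(n^2).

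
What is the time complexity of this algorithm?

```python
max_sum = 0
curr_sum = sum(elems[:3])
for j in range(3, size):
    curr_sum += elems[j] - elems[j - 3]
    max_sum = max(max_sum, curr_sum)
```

Time complexity: O(n).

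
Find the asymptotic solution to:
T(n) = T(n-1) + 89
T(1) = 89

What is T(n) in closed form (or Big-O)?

Unrolling: T(n) = T(n-1) + 89 = T(n-2) + 2*89 = ... = T(1) + (n-1)*89 = 89 + (n-1)*89 = 89n.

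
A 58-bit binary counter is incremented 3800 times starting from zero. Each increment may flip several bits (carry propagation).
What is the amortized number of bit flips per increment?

Bit i flips on every 2^i-th increment, so over 3800 increments bit i flips floor(3800/2^i) times. Summing over i: total flips < 2 * 3800. Amortized: < 2 = O(1) per increment.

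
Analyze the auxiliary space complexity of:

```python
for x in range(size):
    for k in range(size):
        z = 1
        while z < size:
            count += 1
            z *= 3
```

Space complexity: O(1).
Only a constant amount of auxiliary storage is used; nothing grows with n.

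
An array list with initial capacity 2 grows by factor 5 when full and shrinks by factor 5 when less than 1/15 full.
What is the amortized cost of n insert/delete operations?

Using potential function Phi = |5*size - capacity|. Resizing costs are offset by potential release. Amortized O(1) per operation.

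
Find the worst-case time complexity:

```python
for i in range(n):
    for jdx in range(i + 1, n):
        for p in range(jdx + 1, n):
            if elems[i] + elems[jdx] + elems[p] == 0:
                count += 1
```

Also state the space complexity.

Time complexity: O(n^3).
Space complexity: O(1).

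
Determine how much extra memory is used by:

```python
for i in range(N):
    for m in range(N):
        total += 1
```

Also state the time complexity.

Space complexity: O(1).
Only a constant amount of auxiliary storage is used; nothing grows with n.
Time complexity: O(n^2).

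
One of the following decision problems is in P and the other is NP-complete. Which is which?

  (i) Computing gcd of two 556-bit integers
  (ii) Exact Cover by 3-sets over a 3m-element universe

(i) is P: the Euclidean algorithm runs in polynomial time in the bit-length.
(ii) is NP-complete: one of Karp's 21 NP-complete problems.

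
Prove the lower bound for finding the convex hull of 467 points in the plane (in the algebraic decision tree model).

Reduction from sorting: given 467 numbers x_1,...,x_{467}, map x_i to the point (x_i, x_i^2) on the parabola y = x^2. All points are on the convex hull, and walking the hull gives them in sorted x-order. Since sorting requires Omega(n log n), so does planar convex hull.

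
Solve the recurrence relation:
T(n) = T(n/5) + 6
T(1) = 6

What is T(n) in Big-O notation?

Each step divides n by 5 and adds 6. After log_5(n) steps, T(n) = O(log n).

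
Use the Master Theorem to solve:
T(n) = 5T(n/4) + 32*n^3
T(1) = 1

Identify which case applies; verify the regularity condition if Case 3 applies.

a=5, b=4, f(n)=32*n^3.
log_4(5) = 1.161 < 3.
f(n) = Omega(n^(1.161+epsilon)) for some epsilon > 0, so Case 3 is the candidate.
Regularity: a*f(n/b) = 5*32*(n/4)^3 = (5/64)*32*n^3 <= c*f(n) with c = 5/64 < 1. Satisfied.
Case 3: T(n) = Theta(n^3).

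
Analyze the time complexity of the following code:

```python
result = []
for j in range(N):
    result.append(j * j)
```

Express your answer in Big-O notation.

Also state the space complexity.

Time complexity: O(n).
Space complexity: O(n).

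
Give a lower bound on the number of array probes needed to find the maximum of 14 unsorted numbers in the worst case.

Adversary: any unprobed cell could hold a value larger than everything seen so far. If fewer than 14 cells are probed, the adversary places the max in an unprobed cell. So all 14 cells must be examined; together with 14-1 comparisons this is tight.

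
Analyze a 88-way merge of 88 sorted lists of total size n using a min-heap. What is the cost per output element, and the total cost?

Maintain a min-heap of size 88 holding the current head of each list. Each output step does one extract-min (O(log 88)) and one insert of that list's next element (O(log 88)). Each of the n elements passes through the heap exactly once, so the total cost is O(n log 88), i.e. O(log 88) per output element.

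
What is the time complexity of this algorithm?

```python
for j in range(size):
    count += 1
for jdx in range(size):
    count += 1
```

Time complexity: O(n).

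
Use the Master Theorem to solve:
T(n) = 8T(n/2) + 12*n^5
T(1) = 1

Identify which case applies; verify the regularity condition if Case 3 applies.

a=8, b=2, f(n)=12*n^5.
log_2(8) = 3 < 5.
f(n) = Omega(n^(3+epsilon)) for some epsilon > 0, so Case 3 is the candidate.
Regularity: a*f(n/b) = 8*12*(n/2)^5 = (8/32)*12*n^5 <= c*f(n) with c = 8/32 < 1. Satisfied.
Case 3: T(n) = Theta(n^5).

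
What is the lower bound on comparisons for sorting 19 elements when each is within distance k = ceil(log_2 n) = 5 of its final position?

Partition the 19 positions into floor(n/k) blocks of k = 5 consecutive positions; any permutation within a block keeps every element within k of its final position, so there are at least (k!)^(n/k) distinguishable inputs. Lower bound: log_2((k!)^(n/k)) = (n/k) * log_2(k!) = Theta(n log k); with k = ceil(log_2 n), this is Omega(n log log n).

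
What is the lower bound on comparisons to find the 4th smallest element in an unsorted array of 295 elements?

Finding the 4th smallest of 295 elements requires Omega(n) comparisons. Every element must participate in at least one comparison; otherwise it could be the 4th smallest.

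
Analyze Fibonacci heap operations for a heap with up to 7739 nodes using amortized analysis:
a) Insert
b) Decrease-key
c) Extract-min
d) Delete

Fibonacci heaps use lazy consolidation. Potential function Phi = t + 2m (t = number of trees, m = marked nodes).
- Insert: O(1) actual, Delta Phi = +1 (one new tree) => O(1) amortized.
- Decrease-key: with c cascading cuts, actual cost is O(c); Delta Phi <= c - 2(c-1) + 2 = 4 - c (c new trees; >= c-1 marks cleared; <= 1 new mark). Amortized O(c) + (4 - c) = O(1).
- Extract-min: O(D(n) + t) actual; consolidation drops t to <= D(n)+1, so Delta Phi pays for the t term. D(n) = O(log n) for n = 7739 => O(log n) amortized.
- Delete: decrease-key to -inf then extract-min = O(log n).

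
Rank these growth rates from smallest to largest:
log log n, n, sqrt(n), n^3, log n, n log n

Ordered by growth rate: log log n < log n < sqrt(n) < n < n log n < n^3.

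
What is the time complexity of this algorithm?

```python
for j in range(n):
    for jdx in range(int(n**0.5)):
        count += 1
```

Time complexity: O(n * sqrt(n)).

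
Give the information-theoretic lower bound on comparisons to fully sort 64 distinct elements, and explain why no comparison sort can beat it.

A comparison sort is a binary decision tree whose leaves are the 64! = 126886932185884164103433389335161480802865516174545192198801894375214704230400000000000000 possible output permutations. A binary tree with L leaves has height >= ceil(log_2(L)). So any comparison sort needs >= ceil(log_2(64!)) = 296 comparisons in the worst case.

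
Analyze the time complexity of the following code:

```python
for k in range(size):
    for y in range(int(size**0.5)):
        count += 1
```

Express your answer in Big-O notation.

Time complexity: O(n * sqrt(n)).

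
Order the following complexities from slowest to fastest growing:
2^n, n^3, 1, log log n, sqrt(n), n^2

Ordered by growth rate: 1 < log log n < sqrt(n) < n^2 < n^3 < 2^n.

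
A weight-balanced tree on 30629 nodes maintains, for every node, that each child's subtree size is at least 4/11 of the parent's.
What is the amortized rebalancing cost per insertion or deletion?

With balance ratio 4/11, tree height is O(log_{11/4}(30629)) = O(log n). A rebalance at a node of size s costs O(s) but requires Omega(s) updates in that subtree to retrigger. Summed over the O(log n) ancestors of the touched leaf, amortized rebalancing is O(log n).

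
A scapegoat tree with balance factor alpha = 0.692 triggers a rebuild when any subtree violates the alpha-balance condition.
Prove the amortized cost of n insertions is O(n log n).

Define potential Phi = c * sum of |size(left(v)) - size(right(v))| over all nodes. An insertion at depth d costs O(d) = O(log n) and increases Phi by O(log n). When a rebuild of subtree of size s occurs, it costs O(s) but reduces Phi by Omega(s). With alpha = 0.692, between rebuilds Omega(s) insertions must occur. Amortized cost per insertion: O(log n).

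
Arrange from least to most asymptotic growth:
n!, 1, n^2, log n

Ordered by growth rate: 1 < log n < n^2 < n!.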